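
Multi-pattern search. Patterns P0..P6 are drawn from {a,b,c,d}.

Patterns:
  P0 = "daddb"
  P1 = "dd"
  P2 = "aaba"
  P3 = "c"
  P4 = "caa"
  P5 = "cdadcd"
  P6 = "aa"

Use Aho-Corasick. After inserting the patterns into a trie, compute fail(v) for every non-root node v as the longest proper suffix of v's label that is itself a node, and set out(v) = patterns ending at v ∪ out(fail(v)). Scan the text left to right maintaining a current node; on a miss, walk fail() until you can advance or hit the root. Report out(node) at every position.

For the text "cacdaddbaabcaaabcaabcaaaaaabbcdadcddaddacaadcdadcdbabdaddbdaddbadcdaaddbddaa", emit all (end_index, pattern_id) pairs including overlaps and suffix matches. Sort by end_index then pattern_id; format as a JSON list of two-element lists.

Build:
Trie (insert patterns):
  0='ε' goto a→7 c→11 d→1
  1='d' goto a→2 d→6
  2='da' goto d→3
  3='dad' goto d→4
  4='dadd' goto b→5
  5='daddb' goto ·  ←P0
  6='dd' goto ·  ←P1
  7='a' goto a→8
  8='aa' goto b→9  ←P6
  9='aab' goto a→10
  10='aaba' goto ·  ←P2
  11='c' goto a→12 d→14  ←P3
  12='ca' goto a→13
  13='caa' goto ·  ←P4
  14='cd' goto a→15
  15='cda' goto d→16
  16='cdad' goto c→17
  17='cdadc' goto d→18
  18='cdadcd' goto ·  ←P5

Failure links (BFS by depth):
  fail(1) 'd': from fail(0)=0 chase 'd': 0 ⇒ 0;  out=∅∪out(0)=∅
  fail(7) 'a': from fail(0)=0 chase 'a': 0 ⇒ 0;  out=∅∪out(0)=∅
  fail(11) 'c': from fail(0)=0 chase 'c': 0 ⇒ 0;  out={3}∪out(0)={3}
  fail(2) 'da': from fail(1)=0 chase 'a': 0 ⇒ 7;  out=∅∪out(7)=∅
  fail(6) 'dd': from fail(1)=0 chase 'd': 0 ⇒ 1;  out={1}∪out(1)={1}
  fail(8) 'aa': from fail(7)=0 chase 'a': 0 ⇒ 7;  out={6}∪out(7)={6}
  fail(12) 'ca': from fail(11)=0 chase 'a': 0 ⇒ 7;  out=∅∪out(7)=∅
  fail(14) 'cd': from fail(11)=0 chase 'd': 0 ⇒ 1;  out=∅∪out(1)=∅
  fail(3) 'dad': from fail(2)=7 chase 'd': 7→0 ⇒ 1;  out=∅∪out(1)=∅
  fail(9) 'aab': from fail(8)=7 chase 'b': 7→0 ⇒ 0;  out=∅∪out(0)=∅
  fail(13) 'caa': from fail(12)=7 chase 'a': 7 ⇒ 8;  out={4}∪out(8)={4,6}
  fail(15) 'cda': from fail(14)=1 chase 'a': 1 ⇒ 2;  out=∅∪out(2)=∅
  fail(4) 'dadd': from fail(3)=1 chase 'd': 1 ⇒ 6;  out=∅∪out(6)={1}
  fail(10) 'aaba': from fail(9)=0 chase 'a': 0 ⇒ 7;  out={2}∪out(7)={2}
  fail(16) 'cdad': from fail(15)=2 chase 'd': 2 ⇒ 3;  out=∅∪out(3)=∅
  fail(5) 'daddb': from fail(4)=6 chase 'b': 6→1→0 ⇒ 0;  out={0}∪out(0)={0}
  fail(17) 'cdadc': from fail(16)=3 chase 'c': 3→1→0 ⇒ 11;  out=∅∪out(11)={3}
  fail(18) 'cdadcd': from fail(17)=11 chase 'd': 11 ⇒ 14;  out={5}∪out(14)={5}

Text stream:
[0] read 'c'  n0⇒n11  → match P3@[0:0]
[1] read 'a'  n11⇒n12
[2] read 'c'  n12⇒n11 (fail-walked)  → match P3@[2:2]
[3] read 'd'  n11⇒n14
[4] read 'a'  n14⇒n15
[5] read 'd'  n15⇒n16
[6] read 'd'  n16⇒n4 (fail-walked)  → match P1@[5:6]
[7] read 'b'  n4⇒n5  → match P0@[3:7]
[8] read 'a'  n5⇒n7 (fail-walked)
[9] read 'a'  n7⇒n8  → match P6@[8:9]
[10] read 'b'  n8⇒n9
[11] read 'c'  n9⇒n11 (fail-walked)  → match P3@[11:11]
[12] read 'a'  n11⇒n12
[13] read 'a'  n12⇒n13  → match P4@[11:13],P6@[12:13]
[14] read 'a'  n13⇒n8 (fail-walked)  → match P6@[13:14]
[15] read 'b'  n8⇒n9
[16] read 'c'  n9⇒n11 (fail-walked)  → match P3@[16:16]
[17] read 'a'  n11⇒n12
[18] read 'a'  n12⇒n13  → match P4@[16:18],P6@[17:18]
[19] read 'b'  n13⇒n9 (fail-walked)
[20] read 'c'  n9⇒n11 (fail-walked)  → match P3@[20:20]
[21] read 'a'  n11⇒n12
[22] read 'a'  n12⇒n13  → match P4@[20:22],P6@[21:22]
[23] read 'a'  n13⇒n8 (fail-walked)  → match P6@[22:23]
[24] read 'a'  n8⇒n8 (fail-walked)  → match P6@[23:24]
[25] read 'a'  n8⇒n8 (fail-walked)  → match P6@[24:25]
[26] read 'a'  n8⇒n8 (fail-walked)  → match P6@[25:26]
[27] read 'b'  n8⇒n9
[28] read 'b'  n9⇒n0 (fail-walked)
[29] read 'c'  n0⇒n11  → match P3@[29:29]
[30] read 'd'  n11⇒n14
[31] read 'a'  n14⇒n15
[32] read 'd'  n15⇒n16
[33] read 'c'  n16⇒n17  → match P3@[33:33]
[34] read 'd'  n17⇒n18  → match P5@[29:34]
[35] read 'd'  n18⇒n6 (fail-walked)  → match P1@[34:35]
[36] read 'a'  n6⇒n2 (fail-walked)
[37] read 'd'  n2⇒n3
[38] read 'd'  n3⇒n4  → match P1@[37:38]
[39] read 'a'  n4⇒n2 (fail-walked)
[40] read 'c'  n2⇒n11 (fail-walked)  → match P3@[40:40]
[41] read 'a'  n11⇒n12
[42] read 'a'  n12⇒n13  → match P4@[40:42],P6@[41:42]
[43] read 'd'  n13⇒n1 (fail-walked)
[44] read 'c'  n1⇒n11 (fail-walked)  → match P3@[44:44]
[45] read 'd'  n11⇒n14
[46] read 'a'  n14⇒n15
[47] read 'd'  n15⇒n16
[48] read 'c'  n16⇒n17  → match P3@[48:48]
[49] read 'd'  n17⇒n18  → match P5@[44:49]
[50] read 'b'  n18⇒n0 (fail-walked)
[51] read 'a'  n0⇒n7
[52] read 'b'  n7⇒n0 (fail-walked)
[53] read 'd'  n0⇒n1
[54] read 'a'  n1⇒n2
[55] read 'd'  n2⇒n3
[56] read 'd'  n3⇒n4  → match P1@[55:56]
[57] read 'b'  n4⇒n5  → match P0@[53:57]
[58] read 'd'  n5⇒n1 (fail-walked)
[59] read 'a'  n1⇒n2
[60] read 'd'  n2⇒n3
[61] read 'd'  n3⇒n4  → match P1@[60:61]
[62] read 'b'  n4⇒n5  → match P0@[58:62]
[63] read 'a'  n5⇒n7 (fail-walked)
[64] read 'd'  n7⇒n1 (fail-walked)
[65] read 'c'  n1⇒n11 (fail-walked)  → match P3@[65:65]
[66] read 'd'  n11⇒n14
[67] read 'a'  n14⇒n15
[68] read 'a'  n15⇒n8 (fail-walked)  → match P6@[67:68]
[69] read 'd'  n8⇒n1 (fail-walked)
[70] read 'd'  n1⇒n6  → match P1@[69:70]
[71] read 'b'  n6⇒n0 (fail-walked)
[72] read 'd'  n0⇒n1
[73] read 'd'  n1⇒n6  → match P1@[72:73]
[74] read 'a'  n6⇒n2 (fail-walked)
[75] read 'a'  n2⇒n8 (fail-walked)  → match P6@[74:75]

All matches (sorted): [[0,3],[2,3],[6,1],[7,0],[9,6],[11,3],[13,4],[13,6],[14,6],[16,3],[18,4],[18,6],[20,3],[22,4],[22,6],[23,6],[24,6],[25,6],[26,6],[29,3],[33,3],[34,5],[35,1],[38,1],[40,3],[42,4],[42,6],[44,3],[48,3],[49,5],[56,1],[57,0],[61,1],[62,0],[65,3],[68,6],[70,1],[73,1],[75,6]]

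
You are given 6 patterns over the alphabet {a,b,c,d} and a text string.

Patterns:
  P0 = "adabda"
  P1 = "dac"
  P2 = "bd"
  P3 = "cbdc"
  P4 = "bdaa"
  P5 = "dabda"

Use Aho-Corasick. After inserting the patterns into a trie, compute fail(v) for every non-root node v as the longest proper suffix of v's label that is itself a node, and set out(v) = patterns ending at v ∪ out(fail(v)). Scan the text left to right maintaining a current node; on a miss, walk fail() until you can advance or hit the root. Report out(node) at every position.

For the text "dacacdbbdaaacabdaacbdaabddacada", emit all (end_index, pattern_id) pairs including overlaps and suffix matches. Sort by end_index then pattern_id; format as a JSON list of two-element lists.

Construct AC machine:
Trie nodes:
  n0 'ε': a→1 b→10 c→12 d→7
  n1 'a': d→2
  n2 'ad': a→3
  n3 'ada': b→4
  n4 'adab': d→5
  n5 'adabd': a→6
  n6 'adabda': ·  [P0 ends]
  n7 'd': a→8
  n8 'da': b→18 c→9
  n9 'dac': ·  [P1 ends]
  n10 'b': d→11
  n11 'bd': a→16  [P2 ends]
  n12 'c': b→13
  n13 'cb': d→14
  n14 'cbd': c→15
  n15 'cbdc': ·  [P3 ends]
  n16 'bda': a→17
  n17 'bdaa': ·  [P4 ends]
  n18 'dab': d→19
  n19 'dabd': a→20
  n20 'dabda': ·  [P5 ends]

BFS fail/out derivation:
  fail(1) 'a': from fail(0)=0 chase 'a': 0 ⇒ 0;  out=∅∪out(0)=∅
  fail(7) 'd': from fail(0)=0 chase 'd': 0 ⇒ 0;  out=∅∪out(0)=∅
  fail(10) 'b': from fail(0)=0 chase 'b': 0 ⇒ 0;  out=∅∪out(0)=∅
  fail(12) 'c': from fail(0)=0 chase 'c': 0 ⇒ 0;  out=∅∪out(0)=∅
  fail(2) 'ad': from fail(1)=0 chase 'd': 0 ⇒ 7;  out=∅∪out(7)=∅
  fail(8) 'da': from fail(7)=0 chase 'a': 0 ⇒ 1;  out=∅∪out(1)=∅
  fail(11) 'bd': from fail(10)=0 chase 'd': 0 ⇒ 7;  out={2}∪out(7)={2}
  fail(13) 'cb': from fail(12)=0 chase 'b': 0 ⇒ 10;  out=∅∪out(10)=∅
  fail(3) 'ada': from fail(2)=7 chase 'a': 7 ⇒ 8;  out=∅∪out(8)=∅
  fail(9) 'dac': from fail(8)=1 chase 'c': 1→0 ⇒ 12;  out={1}∪out(12)={1}
  fail(14) 'cbd': from fail(13)=10 chase 'd': 10 ⇒ 11;  out=∅∪out(11)={2}
  fail(16) 'bda': from fail(11)=7 chase 'a': 7 ⇒ 8;  out=∅∪out(8)=∅
  fail(18) 'dab': from fail(8)=1 chase 'b': 1→0 ⇒ 10;  out=∅∪out(10)=∅
  fail(4) 'adab': from fail(3)=8 chase 'b': 8 ⇒ 18;  out=∅∪out(18)=∅
  fail(15) 'cbdc': from fail(14)=11 chase 'c': 11→7→0 ⇒ 12;  out={3}∪out(12)={3}
  fail(17) 'bdaa': from fail(16)=8 chase 'a': 8→1→0 ⇒ 1;  out={4}∪out(1)={4}
  fail(19) 'dabd': from fail(18)=10 chase 'd': 10 ⇒ 11;  out=∅∪out(11)={2}
  fail(5) 'adabd': from fail(4)=18 chase 'd': 18 ⇒ 19;  out=∅∪out(19)={2}
  fail(20) 'dabda': from fail(19)=11 chase 'a': 11 ⇒ 16;  out={5}∪out(16)={5}
  fail(6) 'adabda': from fail(5)=19 chase 'a': 19 ⇒ 20;  out={0}∪out(20)={0,5}

Text stream:
i=0 'd': node 0→7
i=1 'a': node 7→8
i=2 'c': node 8→9  → match P1@[0:2]
i=3 'a': node 9→1 (fail-walked)
i=4 'c': node 1→12 (fail-walked)
i=5 'd': node 12→7 (fail-walked)
i=6 'b': node 7→10 (fail-walked)
i=7 'b': node 10→10 (fail-walked)
i=8 'd': node 10→11  → match P2@[7:8]
i=9 'a': node 11→16
i=10 'a': node 16→17  → match P4@[7:10]
i=11 'a': node 17→1 (fail-walked)
i=12 'c': node 1→12 (fail-walked)
i=13 'a': node 12→1 (fail-walked)
i=14 'b': node 1→10 (fail-walked)
i=15 'd': node 10→11  → match P2@[14:15]
i=16 'a': node 11→16
i=17 'a': node 16→17  → match P4@[14:17]
i=18 'c': node 17→12 (fail-walked)
i=19 'b': node 12→13
i=20 'd': node 13→14  → match P2@[19:20]
i=21 'a': node 14→16 (fail-walked)
i=22 'a': node 16→17  → match P4@[19:22]
i=23 'b': node 17→10 (fail-walked)
i=24 'd': node 10→11  → match P2@[23:24]
i=25 'd': node 11→7 (fail-walked)
i=26 'a': node 7→8
i=27 'c': node 8→9  → match P1@[25:27]
i=28 'a': node 9→1 (fail-walked)
i=29 'd': node 1→2
i=30 'a': node 2→3

Matches: [[2,1],[8,2],[10,4],[15,2],[17,4],[20,2],[22,4],[24,2],[27,1]]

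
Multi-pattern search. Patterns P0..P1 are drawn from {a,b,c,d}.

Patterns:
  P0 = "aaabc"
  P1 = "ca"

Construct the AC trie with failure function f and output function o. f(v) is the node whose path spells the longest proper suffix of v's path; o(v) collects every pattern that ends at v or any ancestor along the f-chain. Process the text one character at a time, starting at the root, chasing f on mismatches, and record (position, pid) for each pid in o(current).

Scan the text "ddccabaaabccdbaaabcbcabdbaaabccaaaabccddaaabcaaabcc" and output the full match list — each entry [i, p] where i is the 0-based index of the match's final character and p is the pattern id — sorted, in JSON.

Build:
Trie (insert patterns):
  0='ε' goto a→1 c→6
  1='a' goto a→2
  2='aa' goto a→3
  3='aaa' goto b→4
  4='aaab' goto c→5
  5='aaabc' goto ·  ←P0
  6='c' goto a→7
  7='ca' goto ·  ←P1

BFS fail/out derivation:
  fail(1) 'a': from fail(0)=0 chase 'a': 0 ⇒ 0;  out=∅∪out(0)=∅
  fail(6) 'c': from fail(0)=0 chase 'c': 0 ⇒ 0;  out=∅∪out(0)=∅
  fail(2) 'aa': from fail(1)=0 chase 'a': 0 ⇒ 1;  out=∅∪out(1)=∅
  fail(7) 'ca': from fail(6)=0 chase 'a': 0 ⇒ 1;  out={1}∪out(1)={1}
  fail(3) 'aaa': from fail(2)=1 chase 'a': 1 ⇒ 2;  out=∅∪out(2)=∅
  fail(4) 'aaab': from fail(3)=2 chase 'b': 2→1→0 ⇒ 0;  out=∅∪out(0)=∅
  fail(5) 'aaabc': from fail(4)=0 chase 'c': 0 ⇒ 6;  out={0}∪out(6)={0}

Scan:
pos 0 'd': at 0
pos 1 'd': at 0
pos 2 'c': at 6
pos 3 'c': at 6 ·f
pos 4 'a': at 7  → match P1@[3:4]
pos 5 'b': at 0 ·f
pos 6 'a': at 1
pos 7 'a': at 2
pos 8 'a': at 3
pos 9 'b': at 4
pos 10 'c': at 5  → match P0@[6:10]
pos 11 'c': at 6 ·f
pos 12 'd': at 0 ·f
pos 13 'b': at 0
pos 14 'a': at 1
pos 15 'a': at 2
pos 16 'a': at 3
pos 17 'b': at 4
pos 18 'c': at 5  → match P0@[14:18]
pos 19 'b': at 0 ·f
pos 20 'c': at 6
pos 21 'a': at 7  → match P1@[20:21]
pos 22 'b': at 0 ·f
pos 23 'd': at 0
pos 24 'b': at 0
pos 25 'a': at 1
pos 26 'a': at 2
pos 27 'a': at 3
pos 28 'b': at 4
pos 29 'c': at 5  → match P0@[25:29]
pos 30 'c': at 6 ·f
pos 31 'a': at 7  → match P1@[30:31]
pos 32 'a': at 2 ·f
pos 33 'a': at 3
pos 34 'a': at 3 ·f
pos 35 'b': at 4
pos 36 'c': at 5  → match P0@[32:36]
pos 37 'c': at 6 ·f
pos 38 'd': at 0 ·f
pos 39 'd': at 0
pos 40 'a': at 1
pos 41 'a': at 2
pos 42 'a': at 3
pos 43 'b': at 4
pos 44 'c': at 5  → match P0@[40:44]
pos 45 'a': at 7 ·f  → match P1@[44:45]
pos 46 'a': at 2 ·f
pos 47 'a': at 3
pos 48 'b': at 4
pos 49 'c': at 5  → match P0@[45:49]
pos 50 'c': at 6 ·f

All matches (sorted): [[4,1],[10,0],[18,0],[21,1],[29,0],[31,1],[36,0],[44,0],[45,1],[49,0]]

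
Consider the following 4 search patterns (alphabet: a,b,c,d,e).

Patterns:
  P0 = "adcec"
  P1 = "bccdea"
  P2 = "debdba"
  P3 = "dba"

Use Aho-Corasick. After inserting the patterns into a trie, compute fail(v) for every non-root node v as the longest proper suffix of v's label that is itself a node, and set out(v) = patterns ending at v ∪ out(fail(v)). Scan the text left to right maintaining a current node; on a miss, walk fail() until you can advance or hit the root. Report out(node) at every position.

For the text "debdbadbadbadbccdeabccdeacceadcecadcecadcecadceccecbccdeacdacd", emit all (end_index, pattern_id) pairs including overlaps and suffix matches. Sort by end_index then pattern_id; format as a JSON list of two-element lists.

Construct AC machine:
Trie nodes:
  n0 'ε': a→1 b→6 d→12
  n1 'a': d→2
  n2 'ad': c→3
  n3 'adc': e→4
  n4 'adce': c→5
  n5 'adcec': ·  ←P0
  n6 'b': c→7
  n7 'bc': c→8
  n8 'bcc': d→9
  n9 'bccd': e→10
  n10 'bccde': a→11
  n11 'bccdea': ·  ←P1
  n12 'd': b→18 e→13
  n13 'de': b→14
  n14 'deb': d→15
  n15 'debd': b→16
  n16 'debdb': a→17
  n17 'debdba': ·  ←P2
  n18 'db': a→19
  n19 'dba': ·  ←P3

Failure links (BFS by depth):
  fail(1) 'a': from fail(0)=0 chase 'a': 0 ⇒ 0;  out=∅∪out(0)=∅
  fail(6) 'b': from fail(0)=0 chase 'b': 0 ⇒ 0;  out=∅∪out(0)=∅
  fail(12) 'd': from fail(0)=0 chase 'd': 0 ⇒ 0;  out=∅∪out(0)=∅
  fail(2) 'ad': from fail(1)=0 chase 'd': 0 ⇒ 12;  out=∅∪out(12)=∅
  fail(7) 'bc': from fail(6)=0 chase 'c': 0 ⇒ 0;  out=∅∪out(0)=∅
  fail(13) 'de': from fail(12)=0 chase 'e': 0 ⇒ 0;  out=∅∪out(0)=∅
  fail(18) 'db': from fail(12)=0 chase 'b': 0 ⇒ 6;  out=∅∪out(6)=∅
  fail(3) 'adc': from fail(2)=12 chase 'c': 12→0 ⇒ 0;  out=∅∪out(0)=∅
  fail(8) 'bcc': from fail(7)=0 chase 'c': 0 ⇒ 0;  out=∅∪out(0)=∅
  fail(14) 'deb': from fail(13)=0 chase 'b': 0 ⇒ 6;  out=∅∪out(6)=∅
  fail(19) 'dba': from fail(18)=6 chase 'a': 6→0 ⇒ 1;  out={3}∪out(1)={3}
  fail(4) 'adce': from fail(3)=0 chase 'e': 0 ⇒ 0;  out=∅∪out(0)=∅
  fail(9) 'bccd': from fail(8)=0 chase 'd': 0 ⇒ 12;  out=∅∪out(12)=∅
  fail(15) 'debd': from fail(14)=6 chase 'd': 6→0 ⇒ 12;  out=∅∪out(12)=∅
  fail(5) 'adcec': from fail(4)=0 chase 'c': 0 ⇒ 0;  out={0}∪out(0)={0}
  fail(10) 'bccde': from fail(9)=12 chase 'e': 12 ⇒ 13;  out=∅∪out(13)=∅
  fail(16) 'debdb': from fail(15)=12 chase 'b': 12 ⇒ 18;  out=∅∪out(18)=∅
  fail(11) 'bccdea': from fail(10)=13 chase 'a': 13→0 ⇒ 1;  out={1}∪out(1)={1}
  fail(17) 'debdba': from fail(16)=18 chase 'a': 18 ⇒ 19;  out={2}∪out(19)={2,3}

Text stream:
i=0 'd': node 0→12
i=1 'e': node 12→13
i=2 'b': node 13→14
i=3 'd': node 14→15
i=4 'b': node 15→16
i=5 'a': node 16→17  emit P2@[0:5],P3@[3:5]
i=6 'd': node 17→2 (via fail)
i=7 'b': node 2→18 (via fail)
i=8 'a': node 18→19  emit P3@[6:8]
i=9 'd': node 19→2 (via fail)
i=10 'b': node 2→18 (via fail)
i=11 'a': node 18→19  emit P3@[9:11]
i=12 'd': node 19→2 (via fail)
i=13 'b': node 2→18 (via fail)
i=14 'c': node 18→7 (via fail)
i=15 'c': node 7→8
i=16 'd': node 8→9
i=17 'e': node 9→10
i=18 'a': node 10→11  emit P1@[13:18]
i=19 'b': node 11→6 (via fail)
i=20 'c': node 6→7
i=21 'c': node 7→8
i=22 'd': node 8→9
i=23 'e': node 9→10
i=24 'a': node 10→11  emit P1@[19:24]
i=25 'c': node 11→0 (via fail)
i=26 'c': node 0→0
i=27 'e': node 0→0
i=28 'a': node 0→1
i=29 'd': node 1→2
i=30 'c': node 2→3
i=31 'e': node 3→4
i=32 'c': node 4→5  emit P0@[28:32]
i=33 'a': node 5→1 (via fail)
i=34 'd': node 1→2
i=35 'c': node 2→3
i=36 'e': node 3→4
i=37 'c': node 4→5  emit P0@[33:37]
i=38 'a': node 5→1 (via fail)
i=39 'd': node 1→2
i=40 'c': node 2→3
i=41 'e': node 3→4
i=42 'c': node 4→5  emit P0@[38:42]
i=43 'a': node 5→1 (via fail)
i=44 'd': node 1→2
i=45 'c': node 2→3
i=46 'e': node 3→4
i=47 'c': node 4→5  emit P0@[43:47]
i=48 'c': node 5→0 (via fail)
i=49 'e': node 0→0
i=50 'c': node 0→0
i=51 'b': node 0→6
i=52 'c': node 6→7
i=53 'c': node 7→8
i=54 'd': node 8→9
i=55 'e': node 9→10
i=56 'a': node 10→11  emit P1@[51:56]
i=57 'c': node 11→0 (via fail)
i=58 'd': node 0→12
i=59 'a': node 12→1 (via fail)
i=60 'c': node 1→0 (via fail)
i=61 'd': node 0→12

Matches: [[5,2],[5,3],[8,3],[11,3],[18,1],[24,1],[32,0],[37,0],[42,0],[47,0],[56,1]]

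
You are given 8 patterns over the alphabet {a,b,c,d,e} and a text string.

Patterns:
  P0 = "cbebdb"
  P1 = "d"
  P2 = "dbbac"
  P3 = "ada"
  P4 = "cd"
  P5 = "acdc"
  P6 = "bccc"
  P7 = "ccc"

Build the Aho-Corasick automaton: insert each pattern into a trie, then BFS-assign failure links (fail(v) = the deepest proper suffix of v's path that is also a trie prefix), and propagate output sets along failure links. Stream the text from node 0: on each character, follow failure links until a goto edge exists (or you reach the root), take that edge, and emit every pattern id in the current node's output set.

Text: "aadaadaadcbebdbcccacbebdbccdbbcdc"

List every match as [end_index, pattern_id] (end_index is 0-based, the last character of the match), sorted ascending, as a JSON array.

Build automaton:
Trie (insert patterns):
  n0 'ε': a→12 b→19 c→1 d→7
  n1 'c': b→2 c→23 d→15
  n2 'cb': e→3
  n3 'cbe': b→4
  n4 'cbeb': d→5
  n5 'cbebd': b→6
  n6 'cbebdb': ·  [P0 ends]
  n7 'd': b→8  [P1 ends]
  n8 'db': b→9
  n9 'dbb': a→10
  n10 'dbba': c→11
  n11 'dbbac': ·  [P2 ends]
  n12 'a': c→16 d→13
  n13 'ad': a→14
  n14 'ada': ·  [P3 ends]
  n15 'cd': ·  [P4 ends]
  n16 'ac': d→17
  n17 'acd': c→18
  n18 'acdc': ·  [P5 ends]
  n19 'b': c→20
  n20 'bc': c→21
  n21 'bcc': c→22
  n22 'bccc': ·  [P6 ends]
  n23 'cc': c→24
  n24 'ccc': ·  [P7 ends]

Failure links (BFS by depth):
  n1('c'): parent n0 fail=0; on 'c' 0 → fail=0;  out ∅∪∅=∅
  n7('d'): parent n0 fail=0; on 'd' 0 → fail=0;  out {1}∪∅={1}
  n12('a'): parent n0 fail=0; on 'a' 0 → fail=0;  out ∅∪∅=∅
  n19('b'): parent n0 fail=0; on 'b' 0 → fail=0;  out ∅∪∅=∅
  n2('cb'): parent n1 fail=0; on 'b' 0 → fail=19;  out ∅∪∅=∅
  n8('db'): parent n7 fail=0; on 'b' 0 → fail=19;  out ∅∪∅=∅
  n13('ad'): parent n12 fail=0; on 'd' 0 → fail=7;  out ∅∪{1}={1}
  n15('cd'): parent n1 fail=0; on 'd' 0 → fail=7;  out {4}∪{1}={1,4}
  n16('ac'): parent n12 fail=0; on 'c' 0 → fail=1;  out ∅∪∅=∅
  n20('bc'): parent n19 fail=0; on 'c' 0 → fail=1;  out ∅∪∅=∅
  n23('cc'): parent n1 fail=0; on 'c' 0 → fail=1;  out ∅∪∅=∅
  n3('cbe'): parent n2 fail=19; on 'e' 19→0 → fail=0;  out ∅∪∅=∅
  n9('dbb'): parent n8 fail=19; on 'b' 19→0 → fail=19;  out ∅∪∅=∅
  n14('ada'): parent n13 fail=7; on 'a' 7→0 → fail=12;  out {3}∪∅={3}
  n17('acd'): parent n16 fail=1; on 'd' 1 → fail=15;  out ∅∪{1,4}={1,4}
  n21('bcc'): parent n20 fail=1; on 'c' 1 → fail=23;  out ∅∪∅=∅
  n24('ccc'): parent n23 fail=1; on 'c' 1 → fail=23;  out {7}∪∅={7}
  n4('cbeb'): parent n3 fail=0; on 'b' 0 → fail=19;  out ∅∪∅=∅
  n10('dbba'): parent n9 fail=19; on 'a' 19→0 → fail=12;  out ∅∪∅=∅
  n18('acdc'): parent n17 fail=15; on 'c' 15→7→0 → fail=1;  out {5}∪∅={5}
  n22('bccc'): parent n21 fail=23; on 'c' 23 → fail=24;  out {6}∪{7}={6,7}
  n5('cbebd'): parent n4 fail=19; on 'd' 19→0 → fail=7;  out ∅∪{1}={1}
  n11('dbbac'): parent n10 fail=12; on 'c' 12 → fail=16;  out {2}∪∅={2}
  n6('cbebdb'): parent n5 fail=7; on 'b' 7 → fail=8;  out {0}∪∅={0}

Run:
pos 0 'a': at 12
pos 1 'a': at 12 ·f
pos 2 'd': at 13  → match P1@[2:2]
pos 3 'a': at 14  → match P3@[1:3]
pos 4 'a': at 12 ·f
pos 5 'd': at 13  → match P1@[5:5]
pos 6 'a': at 14  → match P3@[4:6]
pos 7 'a': at 12 ·f
pos 8 'd': at 13  → match P1@[8:8]
pos 9 'c': at 1 ·f
pos 10 'b': at 2
pos 11 'e': at 3
pos 12 'b': at 4
pos 13 'd': at 5  → match P1@[13:13]
pos 14 'b': at 6  → match P0@[9:14]
pos 15 'c': at 20 ·f
pos 16 'c': at 21
pos 17 'c': at 22  → match P6@[14:17],P7@[15:17]
pos 18 'a': at 12 ·f
pos 19 'c': at 16
pos 20 'b': at 2 ·f
pos 21 'e': at 3
pos 22 'b': at 4
pos 23 'd': at 5  → match P1@[23:23]
pos 24 'b': at 6  → match P0@[19:24]
pos 25 'c': at 20 ·f
pos 26 'c': at 21
pos 27 'd': at 15 ·f  → match P1@[27:27],P4@[26:27]
pos 28 'b': at 8 ·f
pos 29 'b': at 9
pos 30 'c': at 20 ·f
pos 31 'd': at 15 ·f  → match P1@[31:31],P4@[30:31]
pos 32 'c': at 1 ·f

Result: [[2,1],[3,3],[5,1],[6,3],[8,1],[13,1],[14,0],[17,6],[17,7],[23,1],[24,0],[27,1],[27,4],[31,1],[31,4]]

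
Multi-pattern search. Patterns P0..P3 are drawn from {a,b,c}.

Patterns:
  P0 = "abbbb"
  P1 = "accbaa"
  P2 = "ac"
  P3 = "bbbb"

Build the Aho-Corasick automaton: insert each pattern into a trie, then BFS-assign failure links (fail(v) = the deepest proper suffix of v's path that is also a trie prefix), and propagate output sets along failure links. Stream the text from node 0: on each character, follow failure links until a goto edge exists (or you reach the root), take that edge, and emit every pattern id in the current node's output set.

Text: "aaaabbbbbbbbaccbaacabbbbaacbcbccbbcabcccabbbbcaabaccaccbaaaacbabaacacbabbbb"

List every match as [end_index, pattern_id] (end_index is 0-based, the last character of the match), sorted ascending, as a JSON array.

Build:
Trie nodes:
  0='ε' goto a→1 b→11
  1='a' goto b→2 c→6
  2='ab' goto b→3
  3='abb' goto b→4
  4='abbb' goto b→5
  5='abbbb' goto ·  ←P0
  6='ac' goto c→7  ←P2
  7='acc' goto b→8
  8='accb' goto a→9
  9='accba' goto a→10
  10='accbaa' goto ·  ←P1
  11='b' goto b→12
  12='bb' goto b→13
  13='bbb' goto b→14
  14='bbbb' goto ·  ←P3

Failure links (BFS by depth):
  fail(1) 'a': from fail(0)=0 chase 'a': 0 ⇒ 0;  out=∅∪out(0)=∅
  fail(11) 'b': from fail(0)=0 chase 'b': 0 ⇒ 0;  out=∅∪out(0)=∅
  fail(2) 'ab': from fail(1)=0 chase 'b': 0 ⇒ 11;  out=∅∪out(11)=∅
  fail(6) 'ac': from fail(1)=0 chase 'c': 0 ⇒ 0;  out={2}∪out(0)={2}
  fail(12) 'bb': from fail(11)=0 chase 'b': 0 ⇒ 11;  out=∅∪out(11)=∅
  fail(3) 'abb': from fail(2)=11 chase 'b': 11 ⇒ 12;  out=∅∪out(12)=∅
  fail(7) 'acc': from fail(6)=0 chase 'c': 0 ⇒ 0;  out=∅∪out(0)=∅
  fail(13) 'bbb': from fail(12)=11 chase 'b': 11 ⇒ 12;  out=∅∪out(12)=∅
  fail(4) 'abbb': from fail(3)=12 chase 'b': 12 ⇒ 13;  out=∅∪out(13)=∅
  fail(8) 'accb': from fail(7)=0 chase 'b': 0 ⇒ 11;  out=∅∪out(11)=∅
  fail(14) 'bbbb': from fail(13)=12 chase 'b': 12 ⇒ 13;  out={3}∪out(13)={3}
  fail(5) 'abbbb': from fail(4)=13 chase 'b': 13 ⇒ 14;  out={0}∪out(14)={0,3}
  fail(9) 'accba': from fail(8)=11 chase 'a': 11→0 ⇒ 1;  out=∅∪out(1)=∅
  fail(10) 'accbaa': from fail(9)=1 chase 'a': 1→0 ⇒ 1;  out={1}∪out(1)={1}

Text stream:
i=0 'a': node 0→1
i=1 'a': node 1→1 (fail-walked)
i=2 'a': node 1→1 (fail-walked)
i=3 'a': node 1→1 (fail-walked)
i=4 'b': node 1→2
i=5 'b': node 2→3
i=6 'b': node 3→4
i=7 'b': node 4→5  emit P0@[3:7],P3@[4:7]
i=8 'b': node 5→14 (fail-walked)  emit P3@[5:8]
i=9 'b': node 14→14 (fail-walked)  emit P3@[6:9]
i=10 'b': node 14→14 (fail-walked)  emit P3@[7:10]
i=11 'b': node 14→14 (fail-walked)  emit P3@[8:11]
i=12 'a': node 14→1 (fail-walked)
i=13 'c': node 1→6  emit P2@[12:13]
i=14 'c': node 6→7
i=15 'b': node 7→8
i=16 'a': node 8→9
i=17 'a': node 9→10  emit P1@[12:17]
i=18 'c': node 10→6 (fail-walked)  emit P2@[17:18]
i=19 'a': node 6→1 (fail-walked)
i=20 'b': node 1→2
i=21 'b': node 2→3
i=22 'b': node 3→4
i=23 'b': node 4→5  emit P0@[19:23],P3@[20:23]
i=24 'a': node 5→1 (fail-walked)
i=25 'a': node 1→1 (fail-walked)
i=26 'c': node 1→6  emit P2@[25:26]
i=27 'b': node 6→11 (fail-walked)
i=28 'c': node 11→0 (fail-walked)
i=29 'b': node 0→11
i=30 'c': node 11→0 (fail-walked)
i=31 'c': node 0→0
i=32 'b': node 0→11
i=33 'b': node 11→12
i=34 'c': node 12→0 (fail-walked)
i=35 'a': node 0→1
i=36 'b': node 1→2
i=37 'c': node 2→0 (fail-walked)
i=38 'c': node 0→0
i=39 'c': node 0→0
i=40 'a': node 0→1
i=41 'b': node 1→2
i=42 'b': node 2→3
i=43 'b': node 3→4
i=44 'b': node 4→5  emit P0@[40:44],P3@[41:44]
i=45 'c': node 5→0 (fail-walked)
i=46 'a': node 0→1
i=47 'a': node 1→1 (fail-walked)
i=48 'b': node 1→2
i=49 'a': node 2→1 (fail-walked)
i=50 'c': node 1→6  emit P2@[49:50]
i=51 'c': node 6→7
i=52 'a': node 7→1 (fail-walked)
i=53 'c': node 1→6  emit P2@[52:53]
i=54 'c': node 6→7
i=55 'b': node 7→8
i=56 'a': node 8→9
i=57 'a': node 9→10  emit P1@[52:57]
i=58 'a': node 10→1 (fail-walked)
i=59 'a': node 1→1 (fail-walked)
i=60 'c': node 1→6  emit P2@[59:60]
i=61 'b': node 6→11 (fail-walked)
i=62 'a': node 11→1 (fail-walked)
i=63 'b': node 1→2
i=64 'a': node 2→1 (fail-walked)
i=65 'a': node 1→1 (fail-walked)
i=66 'c': node 1→6  emit P2@[65:66]
i=67 'a': node 6→1 (fail-walked)
i=68 'c': node 1→6  emit P2@[67:68]
i=69 'b': node 6→11 (fail-walked)
i=70 'a': node 11→1 (fail-walked)
i=71 'b': node 1→2
i=72 'b': node 2→3
i=73 'b': node 3→4
i=74 'b': node 4→5  emit P0@[70:74],P3@[71:74]

Result: [[7,0],[7,3],[8,3],[9,3],[10,3],[11,3],[13,2],[17,1],[18,2],[23,0],[23,3],[26,2],[44,0],[44,3],[50,2],[53,2],[57,1],[60,2],[66,2],[68,2],[74,0],[74,3]]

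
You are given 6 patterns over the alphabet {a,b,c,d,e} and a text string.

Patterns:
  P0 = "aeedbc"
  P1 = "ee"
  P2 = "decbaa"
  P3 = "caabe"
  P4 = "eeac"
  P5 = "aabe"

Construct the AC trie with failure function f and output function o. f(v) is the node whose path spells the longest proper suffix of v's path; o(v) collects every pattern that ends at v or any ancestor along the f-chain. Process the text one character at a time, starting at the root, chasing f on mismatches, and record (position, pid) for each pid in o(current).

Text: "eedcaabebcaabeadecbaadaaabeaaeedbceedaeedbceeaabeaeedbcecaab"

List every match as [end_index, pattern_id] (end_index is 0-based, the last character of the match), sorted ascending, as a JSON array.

Construct AC machine:
Trie (insert patterns):
  n0 'ε': a→1 c→15 d→9 e→7
  n1 'a': a→22 e→2
  n2 'ae': e→3
  n3 'aee': d→4
  n4 'aeed': b→5
  n5 'aeedb': c→6
  n6 'aeedbc': ·  ←P0
  n7 'e': e→8
  n8 'ee': a→20  ←P1
  n9 'd': e→10
  n10 'de': c→11
  n11 'dec': b→12
  n12 'decb': a→13
  n13 'decba': a→14
  n14 'decbaa': ·  ←P2
  n15 'c': a→16
  n16 'ca': a→17
  n17 'caa': b→18
  n18 'caab': e→19
  n19 'caabe': ·  ←P3
  n20 'eea': c→21
  n21 'eeac': ·  ←P4
  n22 'aa': b→23
  n23 'aab': e→24
  n24 'aabe': ·  ←P5

BFS fail/out derivation:
  fail(1) 'a': from fail(0)=0 chase 'a': 0 ⇒ 0;  out=∅∪out(0)=∅
  fail(7) 'e': from fail(0)=0 chase 'e': 0 ⇒ 0;  out=∅∪out(0)=∅
  fail(9) 'd': from fail(0)=0 chase 'd': 0 ⇒ 0;  out=∅∪out(0)=∅
  fail(15) 'c': from fail(0)=0 chase 'c': 0 ⇒ 0;  out=∅∪out(0)=∅
  fail(2) 'ae': from fail(1)=0 chase 'e': 0 ⇒ 7;  out=∅∪out(7)=∅
  fail(8) 'ee': from fail(7)=0 chase 'e': 0 ⇒ 7;  out={1}∪out(7)={1}
  fail(10) 'de': from fail(9)=0 chase 'e': 0 ⇒ 7;  out=∅∪out(7)=∅
  fail(16) 'ca': from fail(15)=0 chase 'a': 0 ⇒ 1;  out=∅∪out(1)=∅
  fail(22) 'aa': from fail(1)=0 chase 'a': 0 ⇒ 1;  out=∅∪out(1)=∅
  fail(3) 'aee': from fail(2)=7 chase 'e': 7 ⇒ 8;  out=∅∪out(8)={1}
  fail(11) 'dec': from fail(10)=7 chase 'c': 7→0 ⇒ 15;  out=∅∪out(15)=∅
  fail(17) 'caa': from fail(16)=1 chase 'a': 1 ⇒ 22;  out=∅∪out(22)=∅
  fail(20) 'eea': from fail(8)=7 chase 'a': 7→0 ⇒ 1;  out=∅∪out(1)=∅
  fail(23) 'aab': from fail(22)=1 chase 'b': 1→0 ⇒ 0;  out=∅∪out(0)=∅
  fail(4) 'aeed': from fail(3)=8 chase 'd': 8→7→0 ⇒ 9;  out=∅∪out(9)=∅
  fail(12) 'decb': from fail(11)=15 chase 'b': 15→0 ⇒ 0;  out=∅∪out(0)=∅
  fail(18) 'caab': from fail(17)=22 chase 'b': 22 ⇒ 23;  out=∅∪out(23)=∅
  fail(21) 'eeac': from fail(20)=1 chase 'c': 1→0 ⇒ 15;  out={4}∪out(15)={4}
  fail(24) 'aabe': from fail(23)=0 chase 'e': 0 ⇒ 7;  out={5}∪out(7)={5}
  fail(5) 'aeedb': from fail(4)=9 chase 'b': 9→0 ⇒ 0;  out=∅∪out(0)=∅
  fail(13) 'decba': from fail(12)=0 chase 'a': 0 ⇒ 1;  out=∅∪out(1)=∅
  fail(19) 'caabe': from fail(18)=23 chase 'e': 23 ⇒ 24;  out={3}∪out(24)={3,5}
  fail(6) 'aeedbc': from fail(5)=0 chase 'c': 0 ⇒ 15;  out={0}∪out(15)={0}
  fail(14) 'decbaa': from fail(13)=1 chase 'a': 1 ⇒ 22;  out={2}∪out(22)={2}

Run:
pos 0 'e': at 7
pos 1 'e': at 8  → match P1@[0:1]
pos 2 'd': at 9 (fail-walked)
pos 3 'c': at 15 (fail-walked)
pos 4 'a': at 16
pos 5 'a': at 17
pos 6 'b': at 18
pos 7 'e': at 19  → match P3@[3:7],P5@[4:7]
pos 8 'b': at 0 (fail-walked)
pos 9 'c': at 15
pos 10 'a': at 16
pos 11 'a': at 17
pos 12 'b': at 18
pos 13 'e': at 19  → match P3@[9:13],P5@[10:13]
pos 14 'a': at 1 (fail-walked)
pos 15 'd': at 9 (fail-walked)
pos 16 'e': at 10
pos 17 'c': at 11
pos 18 'b': at 12
pos 19 'a': at 13
pos 20 'a': at 14  → match P2@[15:20]
pos 21 'd': at 9 (fail-walked)
pos 22 'a': at 1 (fail-walked)
pos 23 'a': at 22
pos 24 'a': at 22 (fail-walked)
pos 25 'b': at 23
pos 26 'e': at 24  → match P5@[23:26]
pos 27 'a': at 1 (fail-walked)
pos 28 'a': at 22
pos 29 'e': at 2 (fail-walked)
pos 30 'e': at 3  → match P1@[29:30]
pos 31 'd': at 4
pos 32 'b': at 5
pos 33 'c': at 6  → match P0@[28:33]
pos 34 'e': at 7 (fail-walked)
pos 35 'e': at 8  → match P1@[34:35]
pos 36 'd': at 9 (fail-walked)
pos 37 'a': at 1 (fail-walked)
pos 38 'e': at 2
pos 39 'e': at 3  → match P1@[38:39]
pos 40 'd': at 4
pos 41 'b': at 5
pos 42 'c': at 6  → match P0@[37:42]
pos 43 'e': at 7 (fail-walked)
pos 44 'e': at 8  → match P1@[43:44]
pos 45 'a': at 20
pos 46 'a': at 22 (fail-walked)
pos 47 'b': at 23
pos 48 'e': at 24  → match P5@[45:48]
pos 49 'a': at 1 (fail-walked)
pos 50 'e': at 2
pos 51 'e': at 3  → match P1@[50:51]
pos 52 'd': at 4
pos 53 'b': at 5
pos 54 'c': at 6  → match P0@[49:54]
pos 55 'e': at 7 (fail-walked)
pos 56 'c': at 15 (fail-walked)
pos 57 'a': at 16
pos 58 'a': at 17
pos 59 'b': at 18

All matches (sorted): [[1,1],[7,3],[7,5],[13,3],[13,5],[20,2],[26,5],[30,1],[33,0],[35,1],[39,1],[42,0],[44,1],[48,5],[51,1],[54,0]]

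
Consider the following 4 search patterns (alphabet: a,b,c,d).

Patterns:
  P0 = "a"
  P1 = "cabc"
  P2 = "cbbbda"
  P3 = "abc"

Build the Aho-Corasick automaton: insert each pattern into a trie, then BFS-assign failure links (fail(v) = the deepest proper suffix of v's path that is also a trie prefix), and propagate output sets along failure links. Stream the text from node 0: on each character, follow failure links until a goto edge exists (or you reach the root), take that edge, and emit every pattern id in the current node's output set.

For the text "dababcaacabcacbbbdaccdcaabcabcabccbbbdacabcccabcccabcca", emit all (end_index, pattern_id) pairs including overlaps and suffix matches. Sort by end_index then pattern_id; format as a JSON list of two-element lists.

Construct AC machine:
Trie nodes:
  n0 'ε': a→1 c→2
  n1 'a': b→11  ←P0
  n2 'c': a→3 b→6
  n3 'ca': b→4
  n4 'cab': c→5
  n5 'cabc': ·  ←P1
  n6 'cb': b→7
  n7 'cbb': b→8
  n8 'cbbb': d→9
  n9 'cbbbd': a→10
  n10 'cbbbda': ·  ←P2
  n11 'ab': c→12
  n12 'abc': ·  ←P3

BFS fail/out derivation:
  fail(1) 'a': from fail(0)=0 chase 'a': 0 ⇒ 0;  out={0}∪out(0)={0}
  fail(2) 'c': from fail(0)=0 chase 'c': 0 ⇒ 0;  out=∅∪out(0)=∅
  fail(3) 'ca': from fail(2)=0 chase 'a': 0 ⇒ 1;  out=∅∪out(1)={0}
  fail(6) 'cb': from fail(2)=0 chase 'b': 0 ⇒ 0;  out=∅∪out(0)=∅
  fail(11) 'ab': from fail(1)=0 chase 'b': 0 ⇒ 0;  out=∅∪out(0)=∅
  fail(4) 'cab': from fail(3)=1 chase 'b': 1 ⇒ 11;  out=∅∪out(11)=∅
  fail(7) 'cbb': from fail(6)=0 chase 'b': 0 ⇒ 0;  out=∅∪out(0)=∅
  fail(12) 'abc': from fail(11)=0 chase 'c': 0 ⇒ 2;  out={3}∪out(2)={3}
  fail(5) 'cabc': from fail(4)=11 chase 'c': 11 ⇒ 12;  out={1}∪out(12)={1,3}
  fail(8) 'cbbb': from fail(7)=0 chase 'b': 0 ⇒ 0;  out=∅∪out(0)=∅
  fail(9) 'cbbbd': from fail(8)=0 chase 'd': 0 ⇒ 0;  out=∅∪out(0)=∅
  fail(10) 'cbbbda': from fail(9)=0 chase 'a': 0 ⇒ 1;  out={2}∪out(1)={0,2}

Run:
[0] read 'd'  n0⇒n0
[1] read 'a'  n0⇒n1  ** P0@[1:1]
[2] read 'b'  n1⇒n11
[3] read 'a'  n11⇒n1 (fail-walked)  ** P0@[3:3]
[4] read 'b'  n1⇒n11
[5] read 'c'  n11⇒n12  ** P3@[3:5]
[6] read 'a'  n12⇒n3 (fail-walked)  ** P0@[6:6]
[7] read 'a'  n3⇒n1 (fail-walked)  ** P0@[7:7]
[8] read 'c'  n1⇒n2 (fail-walked)
[9] read 'a'  n2⇒n3  ** P0@[9:9]
[10] read 'b'  n3⇒n4
[11] read 'c'  n4⇒n5  ** P1@[8:11],P3@[9:11]
[12] read 'a'  n5⇒n3 (fail-walked)  ** P0@[12:12]
[13] read 'c'  n3⇒n2 (fail-walked)
[14] read 'b'  n2⇒n6
[15] read 'b'  n6⇒n7
[16] read 'b'  n7⇒n8
[17] read 'd'  n8⇒n9
[18] read 'a'  n9⇒n10  ** P0@[18:18],P2@[13:18]
[19] read 'c'  n10⇒n2 (fail-walked)
[20] read 'c'  n2⇒n2 (fail-walked)
[21] read 'd'  n2⇒n0 (fail-walked)
[22] read 'c'  n0⇒n2
[23] read 'a'  n2⇒n3  ** P0@[23:23]
[24] read 'a'  n3⇒n1 (fail-walked)  ** P0@[24:24]
[25] read 'b'  n1⇒n11
[26] read 'c'  n11⇒n12  ** P3@[24:26]
[27] read 'a'  n12⇒n3 (fail-walked)  ** P0@[27:27]
[28] read 'b'  n3⇒n4
[29] read 'c'  n4⇒n5  ** P1@[26:29],P3@[27:29]
[30] read 'a'  n5⇒n3 (fail-walked)  ** P0@[30:30]
[31] read 'b'  n3⇒n4
[32] read 'c'  n4⇒n5  ** P1@[29:32],P3@[30:32]
[33] read 'c'  n5⇒n2 (fail-walked)
[34] read 'b'  n2⇒n6
[35] read 'b'  n6⇒n7
[36] read 'b'  n7⇒n8
[37] read 'd'  n8⇒n9
[38] read 'a'  n9⇒n10  ** P0@[38:38],P2@[33:38]
[39] read 'c'  n10⇒n2 (fail-walked)
[40] read 'a'  n2⇒n3  ** P0@[40:40]
[41] read 'b'  n3⇒n4
[42] read 'c'  n4⇒n5  ** P1@[39:42],P3@[40:42]
[43] read 'c'  n5⇒n2 (fail-walked)
[44] read 'c'  n2⇒n2 (fail-walked)
[45] read 'a'  n2⇒n3  ** P0@[45:45]
[46] read 'b'  n3⇒n4
[47] read 'c'  n4⇒n5  ** P1@[44:47],P3@[45:47]
[48] read 'c'  n5⇒n2 (fail-walked)
[49] read 'c'  n2⇒n2 (fail-walked)
[50] read 'a'  n2⇒n3  ** P0@[50:50]
[51] read 'b'  n3⇒n4
[52] read 'c'  n4⇒n5  ** P1@[49:52],P3@[50:52]
[53] read 'c'  n5⇒n2 (fail-walked)
[54] read 'a'  n2⇒n3  ** P0@[54:54]

Matches: [[1,0],[3,0],[5,3],[6,0],[7,0],[9,0],[11,1],[11,3],[12,0],[18,0],[18,2],[23,0],[24,0],[26,3],[27,0],[29,1],[29,3],[30,0],[32,1],[32,3],[38,0],[38,2],[40,0],[42,1],[42,3],[45,0],[47,1],[47,3],[50,0],[52,1],[52,3],[54,0]]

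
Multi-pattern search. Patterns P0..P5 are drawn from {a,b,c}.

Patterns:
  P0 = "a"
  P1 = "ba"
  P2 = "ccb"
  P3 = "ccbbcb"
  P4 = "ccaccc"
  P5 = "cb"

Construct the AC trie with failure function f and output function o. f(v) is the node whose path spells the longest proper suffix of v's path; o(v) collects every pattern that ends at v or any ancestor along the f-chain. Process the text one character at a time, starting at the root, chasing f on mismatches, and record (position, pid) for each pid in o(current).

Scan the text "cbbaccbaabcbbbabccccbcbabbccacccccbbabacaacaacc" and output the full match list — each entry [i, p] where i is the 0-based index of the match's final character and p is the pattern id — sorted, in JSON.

Build automaton:
Trie (insert patterns):
  n0 'ε': a→1 b→2 c→4
  n1 'a': ·  [P0 ends]
  n2 'b': a→3
  n3 'ba': ·  [P1 ends]
  n4 'c': b→14 c→5
  n5 'cc': a→10 b→6
  n6 'ccb': b→7  [P2 ends]
  n7 'ccbb': c→8
  n8 'ccbbc': b→9
  n9 'ccbbcb': ·  [P3 ends]
  n10 'cca': c→11
  n11 'ccac': c→12
  n12 'ccacc': c→13
  n13 'ccaccc': ·  [P4 ends]
  n14 'cb': ·  [P5 ends]

BFS fail/out derivation:
  fail(1) 'a': from fail(0)=0 chase 'a': 0 ⇒ 0;  out={0}∪out(0)={0}
  fail(2) 'b': from fail(0)=0 chase 'b': 0 ⇒ 0;  out=∅∪out(0)=∅
  fail(4) 'c': from fail(0)=0 chase 'c': 0 ⇒ 0;  out=∅∪out(0)=∅
  fail(3) 'ba': from fail(2)=0 chase 'a': 0 ⇒ 1;  out={1}∪out(1)={0,1}
  fail(5) 'cc': from fail(4)=0 chase 'c': 0 ⇒ 4;  out=∅∪out(4)=∅
  fail(14) 'cb': from fail(4)=0 chase 'b': 0 ⇒ 2;  out={5}∪out(2)={5}
  fail(6) 'ccb': from fail(5)=4 chase 'b': 4 ⇒ 14;  out={2}∪out(14)={2,5}
  fail(10) 'cca': from fail(5)=4 chase 'a': 4→0 ⇒ 1;  out=∅∪out(1)={0}
  fail(7) 'ccbb': from fail(6)=14 chase 'b': 14→2→0 ⇒ 2;  out=∅∪out(2)=∅
  fail(11) 'ccac': from fail(10)=1 chase 'c': 1→0 ⇒ 4;  out=∅∪out(4)=∅
  fail(8) 'ccbbc': from fail(7)=2 chase 'c': 2→0 ⇒ 4;  out=∅∪out(4)=∅
  fail(12) 'ccacc': from fail(11)=4 chase 'c': 4 ⇒ 5;  out=∅∪out(5)=∅
  fail(9) 'ccbbcb': from fail(8)=4 chase 'b': 4 ⇒ 14;  out={3}∪out(14)={3,5}
  fail(13) 'ccaccc': from fail(12)=5 chase 'c': 5→4 ⇒ 5;  out={4}∪out(5)={4}

Run:
i=0 'c': node 0→4
i=1 'b': node 4→14  emit P5@[0:1]
i=2 'b': node 14→2 (via fail)
i=3 'a': node 2→3  emit P0@[3:3],P1@[2:3]
i=4 'c': node 3→4 (via fail)
i=5 'c': node 4→5
i=6 'b': node 5→6  emit P2@[4:6],P5@[5:6]
i=7 'a': node 6→3 (via fail)  emit P0@[7:7],P1@[6:7]
i=8 'a': node 3→1 (via fail)  emit P0@[8:8]
i=9 'b': node 1→2 (via fail)
i=10 'c': node 2→4 (via fail)
i=11 'b': node 4→14  emit P5@[10:11]
i=12 'b': node 14→2 (via fail)
i=13 'b': node 2→2 (via fail)
i=14 'a': node 2→3  emit P0@[14:14],P1@[13:14]
i=15 'b': node 3→2 (via fail)
i=16 'c': node 2→4 (via fail)
i=17 'c': node 4→5
i=18 'c': node 5→5 (via fail)
i=19 'c': node 5→5 (via fail)
i=20 'b': node 5→6  emit P2@[18:20],P5@[19:20]
i=21 'c': node 6→4 (via fail)
i=22 'b': node 4→14  emit P5@[21:22]
i=23 'a': node 14→3 (via fail)  emit P0@[23:23],P1@[22:23]
i=24 'b': node 3→2 (via fail)
i=25 'b': node 2→2 (via fail)
i=26 'c': node 2→4 (via fail)
i=27 'c': node 4→5
i=28 'a': node 5→10  emit P0@[28:28]
i=29 'c': node 10→11
i=30 'c': node 11→12
i=31 'c': node 12→13  emit P4@[26:31]
i=32 'c': node 13→5 (via fail)
i=33 'c': node 5→5 (via fail)
i=34 'b': node 5→6  emit P2@[32:34],P5@[33:34]
i=35 'b': node 6→7
i=36 'a': node 7→3 (via fail)  emit P0@[36:36],P1@[35:36]
i=37 'b': node 3→2 (via fail)
i=38 'a': node 2→3  emit P0@[38:38],P1@[37:38]
i=39 'c': node 3→4 (via fail)
i=40 'a': node 4→1 (via fail)  emit P0@[40:40]
i=41 'a': node 1→1 (via fail)  emit P0@[41:41]
i=42 'c': node 1→4 (via fail)
i=43 'a': node 4→1 (via fail)  emit P0@[43:43]
i=44 'a': node 1→1 (via fail)  emit P0@[44:44]
i=45 'c': node 1→4 (via fail)
i=46 'c': node 4→5

Matches: [[1,5],[3,0],[3,1],[6,2],[6,5],[7,0],[7,1],[8,0],[11,5],[14,0],[14,1],[20,2],[20,5],[22,5],[23,0],[23,1],[28,0],[31,4],[34,2],[34,5],[36,0],[36,1],[38,0],[38,1],[40,0],[41,0],[43,0],[44,0]]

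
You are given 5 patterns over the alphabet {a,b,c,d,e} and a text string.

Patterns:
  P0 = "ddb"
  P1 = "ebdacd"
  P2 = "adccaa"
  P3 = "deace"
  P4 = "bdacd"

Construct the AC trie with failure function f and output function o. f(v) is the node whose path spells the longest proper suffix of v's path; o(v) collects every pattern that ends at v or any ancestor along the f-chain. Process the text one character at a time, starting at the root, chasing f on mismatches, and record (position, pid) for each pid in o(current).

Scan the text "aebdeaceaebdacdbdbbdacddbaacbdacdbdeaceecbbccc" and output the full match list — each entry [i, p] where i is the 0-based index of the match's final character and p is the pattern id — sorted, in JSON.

Build:
Trie (insert patterns):
  0='ε' goto a→10 b→20 d→1 e→4
  1='d' goto d→2 e→16
  2='dd' goto b→3
  3='ddb' goto ·  [P0 ends]
  4='e' goto b→5
  5='eb' goto d→6
  6='ebd' goto a→7
  7='ebda' goto c→8
  8='ebdac' goto d→9
  9='ebdacd' goto ·  [P1 ends]
  10='a' goto d→11
  11='ad' goto c→12
  12='adc' goto c→13
  13='adcc' goto a→14
  14='adcca' goto a→15
  15='adccaa' goto ·  [P2 ends]
  16='de' goto a→17
  17='dea' goto c→18
  18='deac' goto e→19
  19='deace' goto ·  [P3 ends]
  20='b' goto d→21
  21='bd' goto a→22
  22='bda' goto c→23
  23='bdac' goto d→24
  24='bdacd' goto ·  [P4 ends]

Failure links (BFS by depth):
  n1('d'): parent n0 fail=0; on 'd' 0 → fail=0;  out ∅∪∅=∅
  n4('e'): parent n0 fail=0; on 'e' 0 → fail=0;  out ∅∪∅=∅
  n10('a'): parent n0 fail=0; on 'a' 0 → fail=0;  out ∅∪∅=∅
  n20('b'): parent n0 fail=0; on 'b' 0 → fail=0;  out ∅∪∅=∅
  n2('dd'): parent n1 fail=0; on 'd' 0 → fail=1;  out ∅∪∅=∅
  n5('eb'): parent n4 fail=0; on 'b' 0 → fail=20;  out ∅∪∅=∅
  n11('ad'): parent n10 fail=0; on 'd' 0 → fail=1;  out ∅∪∅=∅
  n16('de'): parent n1 fail=0; on 'e' 0 → fail=4;  out ∅∪∅=∅
  n21('bd'): parent n20 fail=0; on 'd' 0 → fail=1;  out ∅∪∅=∅
  n3('ddb'): parent n2 fail=1; on 'b' 1→0 → fail=20;  out {0}∪∅={0}
  n6('ebd'): parent n5 fail=20; on 'd' 20 → fail=21;  out ∅∪∅=∅
  n12('adc'): parent n11 fail=1; on 'c' 1→0 → fail=0;  out ∅∪∅=∅
  n17('dea'): parent n16 fail=4; on 'a' 4→0 → fail=10;  out ∅∪∅=∅
  n22('bda'): parent n21 fail=1; on 'a' 1→0 → fail=10;  out ∅∪∅=∅
  n7('ebda'): parent n6 fail=21; on 'a' 21 → fail=22;  out ∅∪∅=∅
  n13('adcc'): parent n12 fail=0; on 'c' 0 → fail=0;  out ∅∪∅=∅
  n18('deac'): parent n17 fail=10; on 'c' 10→0 → fail=0;  out ∅∪∅=∅
  n23('bdac'): parent n22 fail=10; on 'c' 10→0 → fail=0;  out ∅∪∅=∅
  n8('ebdac'): parent n7 fail=22; on 'c' 22 → fail=23;  out ∅∪∅=∅
  n14('adcca'): parent n13 fail=0; on 'a' 0 → fail=10;  out ∅∪∅=∅
  n19('deace'): parent n18 fail=0; on 'e' 0 → fail=4;  out {3}∪∅={3}
  n24('bdacd'): parent n23 fail=0; on 'd' 0 → fail=1;  out {4}∪∅={4}
  n9('ebdacd'): parent n8 fail=23; on 'd' 23 → fail=24;  out {1}∪{4}={1,4}
  n15('adccaa'): parent n14 fail=10; on 'a' 10→0 → fail=10;  out {2}∪∅={2}

Run:
i=0 'a': node 0→10
i=1 'e': node 10→4 (fail-walked)
i=2 'b': node 4→5
i=3 'd': node 5→6
i=4 'e': node 6→16 (fail-walked)
i=5 'a': node 16→17
i=6 'c': node 17→18
i=7 'e': node 18→19  → match P3@[3:7]
i=8 'a': node 19→10 (fail-walked)
i=9 'e': node 10→4 (fail-walked)
i=10 'b': node 4→5
i=11 'd': node 5→6
i=12 'a': node 6→7
i=13 'c': node 7→8
i=14 'd': node 8→9  → match P1@[9:14],P4@[10:14]
i=15 'b': node 9→20 (fail-walked)
i=16 'd': node 20→21
i=17 'b': node 21→20 (fail-walked)
i=18 'b': node 20→20 (fail-walked)
i=19 'd': node 20→21
i=20 'a': node 21→22
i=21 'c': node 22→23
i=22 'd': node 23→24  → match P4@[18:22]
i=23 'd': node 24→2 (fail-walked)
i=24 'b': node 2→3  → match P0@[22:24]
i=25 'a': node 3→10 (fail-walked)
i=26 'a': node 10→10 (fail-walked)
i=27 'c': node 10→0 (fail-walked)
i=28 'b': node 0→20
i=29 'd': node 20→21
i=30 'a': node 21→22
i=31 'c': node 22→23
i=32 'd': node 23→24  → match P4@[28:32]
i=33 'b': node 24→20 (fail-walked)
i=34 'd': node 20→21
i=35 'e': node 21→16 (fail-walked)
i=36 'a': node 16→17
i=37 'c': node 17→18
i=38 'e': node 18→19  → match P3@[34:38]
i=39 'e': node 19→4 (fail-walked)
i=40 'c': node 4→0 (fail-walked)
i=41 'b': node 0→20
i=42 'b': node 20→20 (fail-walked)
i=43 'c': node 20→0 (fail-walked)
i=44 'c': node 0→0
i=45 'c': node 0→0

All matches (sorted): [[7,3],[14,1],[14,4],[22,4],[24,0],[32,4],[38,3]]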